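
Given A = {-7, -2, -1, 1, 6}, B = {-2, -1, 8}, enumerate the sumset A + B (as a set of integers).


A + B = {a + b : a ∈ A, b ∈ B}.
Enumerate all |A|·|B| = 5·3 = 15 pairs (a, b) and collect distinct sums.
a = -7: -7+-2=-9, -7+-1=-8, -7+8=1
a = -2: -2+-2=-4, -2+-1=-3, -2+8=6
a = -1: -1+-2=-3, -1+-1=-2, -1+8=7
a = 1: 1+-2=-1, 1+-1=0, 1+8=9
a = 6: 6+-2=4, 6+-1=5, 6+8=14
Collecting distinct sums: A + B = {-9, -8, -4, -3, -2, -1, 0, 1, 4, 5, 6, 7, 9, 14}
|A + B| = 14

A + B = {-9, -8, -4, -3, -2, -1, 0, 1, 4, 5, 6, 7, 9, 14}


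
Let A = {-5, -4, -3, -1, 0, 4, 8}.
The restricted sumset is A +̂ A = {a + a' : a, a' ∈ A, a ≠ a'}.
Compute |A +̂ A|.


Restricted sumset: A +̂ A = {a + a' : a ∈ A, a' ∈ A, a ≠ a'}.
Equivalently, take A + A and drop any sum 2a that is achievable ONLY as a + a for a ∈ A (i.e. sums representable only with equal summands).
Enumerate pairs (a, a') with a < a' (symmetric, so each unordered pair gives one sum; this covers all a ≠ a'):
  -5 + -4 = -9
  -5 + -3 = -8
  -5 + -1 = -6
  -5 + 0 = -5
  -5 + 4 = -1
  -5 + 8 = 3
  -4 + -3 = -7
  -4 + -1 = -5
  -4 + 0 = -4
  -4 + 4 = 0
  -4 + 8 = 4
  -3 + -1 = -4
  -3 + 0 = -3
  -3 + 4 = 1
  -3 + 8 = 5
  -1 + 0 = -1
  -1 + 4 = 3
  -1 + 8 = 7
  0 + 4 = 4
  0 + 8 = 8
  4 + 8 = 12
Collected distinct sums: {-9, -8, -7, -6, -5, -4, -3, -1, 0, 1, 3, 4, 5, 7, 8, 12}
|A +̂ A| = 16
(Reference bound: |A +̂ A| ≥ 2|A| - 3 for |A| ≥ 2, with |A| = 7 giving ≥ 11.)

|A +̂ A| = 16


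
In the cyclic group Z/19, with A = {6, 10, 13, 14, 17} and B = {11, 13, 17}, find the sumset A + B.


Work in Z/19Z: reduce every sum a + b modulo 19.
Enumerate all 15 pairs:
a = 6: 6+11=17, 6+13=0, 6+17=4
a = 10: 10+11=2, 10+13=4, 10+17=8
a = 13: 13+11=5, 13+13=7, 13+17=11
a = 14: 14+11=6, 14+13=8, 14+17=12
a = 17: 17+11=9, 17+13=11, 17+17=15
Distinct residues collected: {0, 2, 4, 5, 6, 7, 8, 9, 11, 12, 15, 17}
|A + B| = 12 (out of 19 total residues).

A + B = {0, 2, 4, 5, 6, 7, 8, 9, 11, 12, 15, 17}


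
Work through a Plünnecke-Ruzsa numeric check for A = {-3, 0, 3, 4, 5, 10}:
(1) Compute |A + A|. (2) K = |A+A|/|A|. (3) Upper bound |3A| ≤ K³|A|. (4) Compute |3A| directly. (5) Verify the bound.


|A| = 6.
Step 1: Compute A + A by enumerating all 36 pairs.
A + A = {-6, -3, 0, 1, 2, 3, 4, 5, 6, 7, 8, 9, 10, 13, 14, 15, 20}, so |A + A| = 17.
Step 2: Doubling constant K = |A + A|/|A| = 17/6 = 17/6 ≈ 2.8333.
Step 3: Plünnecke-Ruzsa gives |3A| ≤ K³·|A| = (2.8333)³ · 6 ≈ 136.4722.
Step 4: Compute 3A = A + A + A directly by enumerating all triples (a,b,c) ∈ A³; |3A| = 30.
Step 5: Check 30 ≤ 136.4722? Yes ✓.

K = 17/6, Plünnecke-Ruzsa bound K³|A| ≈ 136.4722, |3A| = 30, inequality holds.


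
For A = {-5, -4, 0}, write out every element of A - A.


A - A = {a - a' : a, a' ∈ A}.
Compute a - a' for each ordered pair (a, a'):
a = -5: -5--5=0, -5--4=-1, -5-0=-5
a = -4: -4--5=1, -4--4=0, -4-0=-4
a = 0: 0--5=5, 0--4=4, 0-0=0
Collecting distinct values (and noting 0 appears from a-a):
A - A = {-5, -4, -1, 0, 1, 4, 5}
|A - A| = 7

A - A = {-5, -4, -1, 0, 1, 4, 5}


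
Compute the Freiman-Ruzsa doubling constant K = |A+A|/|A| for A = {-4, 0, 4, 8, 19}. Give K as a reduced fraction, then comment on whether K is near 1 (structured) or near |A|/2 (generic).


|A| = 5.
Compute A + A by enumerating all 25 pairs.
A + A = {-8, -4, 0, 4, 8, 12, 15, 16, 19, 23, 27, 38}, so |A + A| = 12.
K = |A + A| / |A| = 12/5 (already in lowest terms) ≈ 2.4000.
Reference: AP of size 5 gives K = 9/5 ≈ 1.8000; a fully generic set of size 5 gives K ≈ 3.0000.

|A| = 5, |A + A| = 12, K = 12/5.


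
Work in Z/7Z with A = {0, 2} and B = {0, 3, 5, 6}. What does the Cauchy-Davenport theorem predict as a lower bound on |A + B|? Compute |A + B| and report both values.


Cauchy-Davenport: |A + B| ≥ min(p, |A| + |B| - 1) for A, B nonempty in Z/pZ.
|A| = 2, |B| = 4, p = 7.
CD lower bound = min(7, 2 + 4 - 1) = min(7, 5) = 5.
Compute A + B mod 7 directly:
a = 0: 0+0=0, 0+3=3, 0+5=5, 0+6=6
a = 2: 2+0=2, 2+3=5, 2+5=0, 2+6=1
A + B = {0, 1, 2, 3, 5, 6}, so |A + B| = 6.
Verify: 6 ≥ 5? Yes ✓.

CD lower bound = 5, actual |A + B| = 6.


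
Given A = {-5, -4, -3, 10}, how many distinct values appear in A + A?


A + A = {a + a' : a, a' ∈ A}; |A| = 4.
General bounds: 2|A| - 1 ≤ |A + A| ≤ |A|(|A|+1)/2, i.e. 7 ≤ |A + A| ≤ 10.
Lower bound 2|A|-1 is attained iff A is an arithmetic progression.
Enumerate sums a + a' for a ≤ a' (symmetric, so this suffices):
a = -5: -5+-5=-10, -5+-4=-9, -5+-3=-8, -5+10=5
a = -4: -4+-4=-8, -4+-3=-7, -4+10=6
a = -3: -3+-3=-6, -3+10=7
a = 10: 10+10=20
Distinct sums: {-10, -9, -8, -7, -6, 5, 6, 7, 20}
|A + A| = 9

|A + A| = 9


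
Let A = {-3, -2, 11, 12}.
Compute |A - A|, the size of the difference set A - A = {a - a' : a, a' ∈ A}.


A - A = {a - a' : a, a' ∈ A}; |A| = 4.
Bounds: 2|A|-1 ≤ |A - A| ≤ |A|² - |A| + 1, i.e. 7 ≤ |A - A| ≤ 13.
Note: 0 ∈ A - A always (from a - a). The set is symmetric: if d ∈ A - A then -d ∈ A - A.
Enumerate nonzero differences d = a - a' with a > a' (then include -d):
Positive differences: {1, 13, 14, 15}
Full difference set: {0} ∪ (positive diffs) ∪ (negative diffs).
|A - A| = 1 + 2·4 = 9 (matches direct enumeration: 9).

|A - A| = 9


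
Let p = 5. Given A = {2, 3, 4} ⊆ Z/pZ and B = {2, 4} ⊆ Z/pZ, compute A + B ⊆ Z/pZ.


Work in Z/5Z: reduce every sum a + b modulo 5.
Enumerate all 6 pairs:
a = 2: 2+2=4, 2+4=1
a = 3: 3+2=0, 3+4=2
a = 4: 4+2=1, 4+4=3
Distinct residues collected: {0, 1, 2, 3, 4}
|A + B| = 5 (out of 5 total residues).

A + B = {0, 1, 2, 3, 4}


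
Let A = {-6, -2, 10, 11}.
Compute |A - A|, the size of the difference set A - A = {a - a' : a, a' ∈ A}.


A - A = {a - a' : a, a' ∈ A}; |A| = 4.
Bounds: 2|A|-1 ≤ |A - A| ≤ |A|² - |A| + 1, i.e. 7 ≤ |A - A| ≤ 13.
Note: 0 ∈ A - A always (from a - a). The set is symmetric: if d ∈ A - A then -d ∈ A - A.
Enumerate nonzero differences d = a - a' with a > a' (then include -d):
Positive differences: {1, 4, 12, 13, 16, 17}
Full difference set: {0} ∪ (positive diffs) ∪ (negative diffs).
|A - A| = 1 + 2·6 = 13 (matches direct enumeration: 13).

|A - A| = 13


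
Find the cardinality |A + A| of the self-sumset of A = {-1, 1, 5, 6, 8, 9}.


A + A = {a + a' : a, a' ∈ A}; |A| = 6.
General bounds: 2|A| - 1 ≤ |A + A| ≤ |A|(|A|+1)/2, i.e. 11 ≤ |A + A| ≤ 21.
Lower bound 2|A|-1 is attained iff A is an arithmetic progression.
Enumerate sums a + a' for a ≤ a' (symmetric, so this suffices):
a = -1: -1+-1=-2, -1+1=0, -1+5=4, -1+6=5, -1+8=7, -1+9=8
a = 1: 1+1=2, 1+5=6, 1+6=7, 1+8=9, 1+9=10
a = 5: 5+5=10, 5+6=11, 5+8=13, 5+9=14
a = 6: 6+6=12, 6+8=14, 6+9=15
a = 8: 8+8=16, 8+9=17
a = 9: 9+9=18
Distinct sums: {-2, 0, 2, 4, 5, 6, 7, 8, 9, 10, 11, 12, 13, 14, 15, 16, 17, 18}
|A + A| = 18

|A + A| = 18


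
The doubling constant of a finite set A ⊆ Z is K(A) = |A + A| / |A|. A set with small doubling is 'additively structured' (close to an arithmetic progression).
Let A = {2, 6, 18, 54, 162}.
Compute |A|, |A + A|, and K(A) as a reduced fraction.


|A| = 5.
Compute A + A by enumerating all 25 pairs.
A + A = {4, 8, 12, 20, 24, 36, 56, 60, 72, 108, 164, 168, 180, 216, 324}, so |A + A| = 15.
K = |A + A| / |A| = 15/5 = 3/1 ≈ 3.0000.
Reference: AP of size 5 gives K = 9/5 ≈ 1.8000; a fully generic set of size 5 gives K ≈ 3.0000.

|A| = 5, |A + A| = 15, K = 15/5 = 3/1.


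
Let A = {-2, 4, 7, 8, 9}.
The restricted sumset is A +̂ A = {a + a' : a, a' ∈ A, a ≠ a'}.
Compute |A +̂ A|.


Restricted sumset: A +̂ A = {a + a' : a ∈ A, a' ∈ A, a ≠ a'}.
Equivalently, take A + A and drop any sum 2a that is achievable ONLY as a + a for a ∈ A (i.e. sums representable only with equal summands).
Enumerate pairs (a, a') with a < a' (symmetric, so each unordered pair gives one sum; this covers all a ≠ a'):
  -2 + 4 = 2
  -2 + 7 = 5
  -2 + 8 = 6
  -2 + 9 = 7
  4 + 7 = 11
  4 + 8 = 12
  4 + 9 = 13
  7 + 8 = 15
  7 + 9 = 16
  8 + 9 = 17
Collected distinct sums: {2, 5, 6, 7, 11, 12, 13, 15, 16, 17}
|A +̂ A| = 10
(Reference bound: |A +̂ A| ≥ 2|A| - 3 for |A| ≥ 2, with |A| = 5 giving ≥ 7.)

|A +̂ A| = 10


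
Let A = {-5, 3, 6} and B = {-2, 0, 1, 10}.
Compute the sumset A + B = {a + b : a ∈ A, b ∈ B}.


A + B = {a + b : a ∈ A, b ∈ B}.
Enumerate all |A|·|B| = 3·4 = 12 pairs (a, b) and collect distinct sums.
a = -5: -5+-2=-7, -5+0=-5, -5+1=-4, -5+10=5
a = 3: 3+-2=1, 3+0=3, 3+1=4, 3+10=13
a = 6: 6+-2=4, 6+0=6, 6+1=7, 6+10=16
Collecting distinct sums: A + B = {-7, -5, -4, 1, 3, 4, 5, 6, 7, 13, 16}
|A + B| = 11

A + B = {-7, -5, -4, 1, 3, 4, 5, 6, 7, 13, 16}


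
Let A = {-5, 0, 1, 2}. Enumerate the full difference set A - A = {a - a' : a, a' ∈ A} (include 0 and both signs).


A - A = {a - a' : a, a' ∈ A}.
Compute a - a' for each ordered pair (a, a'):
a = -5: -5--5=0, -5-0=-5, -5-1=-6, -5-2=-7
a = 0: 0--5=5, 0-0=0, 0-1=-1, 0-2=-2
a = 1: 1--5=6, 1-0=1, 1-1=0, 1-2=-1
a = 2: 2--5=7, 2-0=2, 2-1=1, 2-2=0
Collecting distinct values (and noting 0 appears from a-a):
A - A = {-7, -6, -5, -2, -1, 0, 1, 2, 5, 6, 7}
|A - A| = 11

A - A = {-7, -6, -5, -2, -1, 0, 1, 2, 5, 6, 7}


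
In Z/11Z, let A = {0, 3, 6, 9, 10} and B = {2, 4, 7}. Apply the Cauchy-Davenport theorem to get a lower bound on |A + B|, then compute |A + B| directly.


Cauchy-Davenport: |A + B| ≥ min(p, |A| + |B| - 1) for A, B nonempty in Z/pZ.
|A| = 5, |B| = 3, p = 11.
CD lower bound = min(11, 5 + 3 - 1) = min(11, 7) = 7.
Compute A + B mod 11 directly:
a = 0: 0+2=2, 0+4=4, 0+7=7
a = 3: 3+2=5, 3+4=7, 3+7=10
a = 6: 6+2=8, 6+4=10, 6+7=2
a = 9: 9+2=0, 9+4=2, 9+7=5
a = 10: 10+2=1, 10+4=3, 10+7=6
A + B = {0, 1, 2, 3, 4, 5, 6, 7, 8, 10}, so |A + B| = 10.
Verify: 10 ≥ 7? Yes ✓.

CD lower bound = 7, actual |A + B| = 10.


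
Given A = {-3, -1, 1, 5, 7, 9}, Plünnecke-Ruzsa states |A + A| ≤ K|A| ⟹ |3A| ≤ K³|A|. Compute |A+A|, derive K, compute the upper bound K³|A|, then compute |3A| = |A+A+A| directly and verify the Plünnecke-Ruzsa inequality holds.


|A| = 6.
Step 1: Compute A + A by enumerating all 36 pairs.
A + A = {-6, -4, -2, 0, 2, 4, 6, 8, 10, 12, 14, 16, 18}, so |A + A| = 13.
Step 2: Doubling constant K = |A + A|/|A| = 13/6 = 13/6 ≈ 2.1667.
Step 3: Plünnecke-Ruzsa gives |3A| ≤ K³·|A| = (2.1667)³ · 6 ≈ 61.0278.
Step 4: Compute 3A = A + A + A directly by enumerating all triples (a,b,c) ∈ A³; |3A| = 19.
Step 5: Check 19 ≤ 61.0278? Yes ✓.

K = 13/6, Plünnecke-Ruzsa bound K³|A| ≈ 61.0278, |3A| = 19, inequality holds.


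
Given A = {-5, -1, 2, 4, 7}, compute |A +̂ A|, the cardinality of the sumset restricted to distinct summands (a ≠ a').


Restricted sumset: A +̂ A = {a + a' : a ∈ A, a' ∈ A, a ≠ a'}.
Equivalently, take A + A and drop any sum 2a that is achievable ONLY as a + a for a ∈ A (i.e. sums representable only with equal summands).
Enumerate pairs (a, a') with a < a' (symmetric, so each unordered pair gives one sum; this covers all a ≠ a'):
  -5 + -1 = -6
  -5 + 2 = -3
  -5 + 4 = -1
  -5 + 7 = 2
  -1 + 2 = 1
  -1 + 4 = 3
  -1 + 7 = 6
  2 + 4 = 6
  2 + 7 = 9
  4 + 7 = 11
Collected distinct sums: {-6, -3, -1, 1, 2, 3, 6, 9, 11}
|A +̂ A| = 9
(Reference bound: |A +̂ A| ≥ 2|A| - 3 for |A| ≥ 2, with |A| = 5 giving ≥ 7.)

|A +̂ A| = 9


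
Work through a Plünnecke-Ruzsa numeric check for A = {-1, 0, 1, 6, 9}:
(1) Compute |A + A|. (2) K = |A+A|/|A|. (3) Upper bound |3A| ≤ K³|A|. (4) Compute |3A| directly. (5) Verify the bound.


|A| = 5.
Step 1: Compute A + A by enumerating all 25 pairs.
A + A = {-2, -1, 0, 1, 2, 5, 6, 7, 8, 9, 10, 12, 15, 18}, so |A + A| = 14.
Step 2: Doubling constant K = |A + A|/|A| = 14/5 = 14/5 ≈ 2.8000.
Step 3: Plünnecke-Ruzsa gives |3A| ≤ K³·|A| = (2.8000)³ · 5 ≈ 109.7600.
Step 4: Compute 3A = A + A + A directly by enumerating all triples (a,b,c) ∈ A³; |3A| = 26.
Step 5: Check 26 ≤ 109.7600? Yes ✓.

K = 14/5, Plünnecke-Ruzsa bound K³|A| ≈ 109.7600, |3A| = 26, inequality holds.


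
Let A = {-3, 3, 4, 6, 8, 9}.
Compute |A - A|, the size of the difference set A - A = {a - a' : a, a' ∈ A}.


A - A = {a - a' : a, a' ∈ A}; |A| = 6.
Bounds: 2|A|-1 ≤ |A - A| ≤ |A|² - |A| + 1, i.e. 11 ≤ |A - A| ≤ 31.
Note: 0 ∈ A - A always (from a - a). The set is symmetric: if d ∈ A - A then -d ∈ A - A.
Enumerate nonzero differences d = a - a' with a > a' (then include -d):
Positive differences: {1, 2, 3, 4, 5, 6, 7, 9, 11, 12}
Full difference set: {0} ∪ (positive diffs) ∪ (negative diffs).
|A - A| = 1 + 2·10 = 21 (matches direct enumeration: 21).

|A - A| = 21


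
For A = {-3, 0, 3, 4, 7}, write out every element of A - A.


A - A = {a - a' : a, a' ∈ A}.
Compute a - a' for each ordered pair (a, a'):
a = -3: -3--3=0, -3-0=-3, -3-3=-6, -3-4=-7, -3-7=-10
a = 0: 0--3=3, 0-0=0, 0-3=-3, 0-4=-4, 0-7=-7
a = 3: 3--3=6, 3-0=3, 3-3=0, 3-4=-1, 3-7=-4
a = 4: 4--3=7, 4-0=4, 4-3=1, 4-4=0, 4-7=-3
a = 7: 7--3=10, 7-0=7, 7-3=4, 7-4=3, 7-7=0
Collecting distinct values (and noting 0 appears from a-a):
A - A = {-10, -7, -6, -4, -3, -1, 0, 1, 3, 4, 6, 7, 10}
|A - A| = 13

A - A = {-10, -7, -6, -4, -3, -1, 0, 1, 3, 4, 6, 7, 10}


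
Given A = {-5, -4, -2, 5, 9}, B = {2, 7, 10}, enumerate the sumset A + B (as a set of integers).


A + B = {a + b : a ∈ A, b ∈ B}.
Enumerate all |A|·|B| = 5·3 = 15 pairs (a, b) and collect distinct sums.
a = -5: -5+2=-3, -5+7=2, -5+10=5
a = -4: -4+2=-2, -4+7=3, -4+10=6
a = -2: -2+2=0, -2+7=5, -2+10=8
a = 5: 5+2=7, 5+7=12, 5+10=15
a = 9: 9+2=11, 9+7=16, 9+10=19
Collecting distinct sums: A + B = {-3, -2, 0, 2, 3, 5, 6, 7, 8, 11, 12, 15, 16, 19}
|A + B| = 14

A + B = {-3, -2, 0, 2, 3, 5, 6, 7, 8, 11, 12, 15, 16, 19}


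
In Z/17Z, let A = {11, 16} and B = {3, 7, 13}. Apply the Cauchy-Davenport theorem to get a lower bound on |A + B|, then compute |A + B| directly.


Cauchy-Davenport: |A + B| ≥ min(p, |A| + |B| - 1) for A, B nonempty in Z/pZ.
|A| = 2, |B| = 3, p = 17.
CD lower bound = min(17, 2 + 3 - 1) = min(17, 4) = 4.
Compute A + B mod 17 directly:
a = 11: 11+3=14, 11+7=1, 11+13=7
a = 16: 16+3=2, 16+7=6, 16+13=12
A + B = {1, 2, 6, 7, 12, 14}, so |A + B| = 6.
Verify: 6 ≥ 4? Yes ✓.

CD lower bound = 4, actual |A + B| = 6.


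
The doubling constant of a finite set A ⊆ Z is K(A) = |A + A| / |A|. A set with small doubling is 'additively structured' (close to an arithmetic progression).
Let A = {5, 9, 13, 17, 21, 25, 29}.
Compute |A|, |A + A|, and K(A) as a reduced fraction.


|A| = 7.
Compute A + A by enumerating all 49 pairs.
A + A = {10, 14, 18, 22, 26, 30, 34, 38, 42, 46, 50, 54, 58}, so |A + A| = 13.
K = |A + A| / |A| = 13/7 (already in lowest terms) ≈ 1.8571.
Reference: AP of size 7 gives K = 13/7 ≈ 1.8571; a fully generic set of size 7 gives K ≈ 4.0000.

|A| = 7, |A + A| = 13, K = 13/7.


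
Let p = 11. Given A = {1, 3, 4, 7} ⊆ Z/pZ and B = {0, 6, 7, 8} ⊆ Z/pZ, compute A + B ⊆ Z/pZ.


Work in Z/11Z: reduce every sum a + b modulo 11.
Enumerate all 16 pairs:
a = 1: 1+0=1, 1+6=7, 1+7=8, 1+8=9
a = 3: 3+0=3, 3+6=9, 3+7=10, 3+8=0
a = 4: 4+0=4, 4+6=10, 4+7=0, 4+8=1
a = 7: 7+0=7, 7+6=2, 7+7=3, 7+8=4
Distinct residues collected: {0, 1, 2, 3, 4, 7, 8, 9, 10}
|A + B| = 9 (out of 11 total residues).

A + B = {0, 1, 2, 3, 4, 7, 8, 9, 10}


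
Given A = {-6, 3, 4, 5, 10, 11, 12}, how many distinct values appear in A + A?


A + A = {a + a' : a, a' ∈ A}; |A| = 7.
General bounds: 2|A| - 1 ≤ |A + A| ≤ |A|(|A|+1)/2, i.e. 13 ≤ |A + A| ≤ 28.
Lower bound 2|A|-1 is attained iff A is an arithmetic progression.
Enumerate sums a + a' for a ≤ a' (symmetric, so this suffices):
a = -6: -6+-6=-12, -6+3=-3, -6+4=-2, -6+5=-1, -6+10=4, -6+11=5, -6+12=6
a = 3: 3+3=6, 3+4=7, 3+5=8, 3+10=13, 3+11=14, 3+12=15
a = 4: 4+4=8, 4+5=9, 4+10=14, 4+11=15, 4+12=16
a = 5: 5+5=10, 5+10=15, 5+11=16, 5+12=17
a = 10: 10+10=20, 10+11=21, 10+12=22
a = 11: 11+11=22, 11+12=23
a = 12: 12+12=24
Distinct sums: {-12, -3, -2, -1, 4, 5, 6, 7, 8, 9, 10, 13, 14, 15, 16, 17, 20, 21, 22, 23, 24}
|A + A| = 21

|A + A| = 21


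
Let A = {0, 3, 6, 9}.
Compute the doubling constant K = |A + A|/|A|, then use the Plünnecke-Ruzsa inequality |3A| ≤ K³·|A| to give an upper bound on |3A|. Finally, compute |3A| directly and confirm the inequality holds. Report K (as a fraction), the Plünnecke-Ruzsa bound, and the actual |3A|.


|A| = 4.
Step 1: Compute A + A by enumerating all 16 pairs.
A + A = {0, 3, 6, 9, 12, 15, 18}, so |A + A| = 7.
Step 2: Doubling constant K = |A + A|/|A| = 7/4 = 7/4 ≈ 1.7500.
Step 3: Plünnecke-Ruzsa gives |3A| ≤ K³·|A| = (1.7500)³ · 4 ≈ 21.4375.
Step 4: Compute 3A = A + A + A directly by enumerating all triples (a,b,c) ∈ A³; |3A| = 10.
Step 5: Check 10 ≤ 21.4375? Yes ✓.

K = 7/4, Plünnecke-Ruzsa bound K³|A| ≈ 21.4375, |3A| = 10, inequality holds.


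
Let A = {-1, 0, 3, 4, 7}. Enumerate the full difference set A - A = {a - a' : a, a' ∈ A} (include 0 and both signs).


A - A = {a - a' : a, a' ∈ A}.
Compute a - a' for each ordered pair (a, a'):
a = -1: -1--1=0, -1-0=-1, -1-3=-4, -1-4=-5, -1-7=-8
a = 0: 0--1=1, 0-0=0, 0-3=-3, 0-4=-4, 0-7=-7
a = 3: 3--1=4, 3-0=3, 3-3=0, 3-4=-1, 3-7=-4
a = 4: 4--1=5, 4-0=4, 4-3=1, 4-4=0, 4-7=-3
a = 7: 7--1=8, 7-0=7, 7-3=4, 7-4=3, 7-7=0
Collecting distinct values (and noting 0 appears from a-a):
A - A = {-8, -7, -5, -4, -3, -1, 0, 1, 3, 4, 5, 7, 8}
|A - A| = 13

A - A = {-8, -7, -5, -4, -3, -1, 0, 1, 3, 4, 5, 7, 8}


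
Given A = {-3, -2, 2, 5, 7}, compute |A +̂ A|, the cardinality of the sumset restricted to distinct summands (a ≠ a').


Restricted sumset: A +̂ A = {a + a' : a ∈ A, a' ∈ A, a ≠ a'}.
Equivalently, take A + A and drop any sum 2a that is achievable ONLY as a + a for a ∈ A (i.e. sums representable only with equal summands).
Enumerate pairs (a, a') with a < a' (symmetric, so each unordered pair gives one sum; this covers all a ≠ a'):
  -3 + -2 = -5
  -3 + 2 = -1
  -3 + 5 = 2
  -3 + 7 = 4
  -2 + 2 = 0
  -2 + 5 = 3
  -2 + 7 = 5
  2 + 5 = 7
  2 + 7 = 9
  5 + 7 = 12
Collected distinct sums: {-5, -1, 0, 2, 3, 4, 5, 7, 9, 12}
|A +̂ A| = 10
(Reference bound: |A +̂ A| ≥ 2|A| - 3 for |A| ≥ 2, with |A| = 5 giving ≥ 7.)

|A +̂ A| = 10


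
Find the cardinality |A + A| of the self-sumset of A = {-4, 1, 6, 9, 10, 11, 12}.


A + A = {a + a' : a, a' ∈ A}; |A| = 7.
General bounds: 2|A| - 1 ≤ |A + A| ≤ |A|(|A|+1)/2, i.e. 13 ≤ |A + A| ≤ 28.
Lower bound 2|A|-1 is attained iff A is an arithmetic progression.
Enumerate sums a + a' for a ≤ a' (symmetric, so this suffices):
a = -4: -4+-4=-8, -4+1=-3, -4+6=2, -4+9=5, -4+10=6, -4+11=7, -4+12=8
a = 1: 1+1=2, 1+6=7, 1+9=10, 1+10=11, 1+11=12, 1+12=13
a = 6: 6+6=12, 6+9=15, 6+10=16, 6+11=17, 6+12=18
a = 9: 9+9=18, 9+10=19, 9+11=20, 9+12=21
a = 10: 10+10=20, 10+11=21, 10+12=22
a = 11: 11+11=22, 11+12=23
a = 12: 12+12=24
Distinct sums: {-8, -3, 2, 5, 6, 7, 8, 10, 11, 12, 13, 15, 16, 17, 18, 19, 20, 21, 22, 23, 24}
|A + A| = 21

|A + A| = 21


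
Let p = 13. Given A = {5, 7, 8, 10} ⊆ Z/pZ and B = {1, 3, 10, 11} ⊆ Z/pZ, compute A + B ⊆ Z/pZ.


Work in Z/13Z: reduce every sum a + b modulo 13.
Enumerate all 16 pairs:
a = 5: 5+1=6, 5+3=8, 5+10=2, 5+11=3
a = 7: 7+1=8, 7+3=10, 7+10=4, 7+11=5
a = 8: 8+1=9, 8+3=11, 8+10=5, 8+11=6
a = 10: 10+1=11, 10+3=0, 10+10=7, 10+11=8
Distinct residues collected: {0, 2, 3, 4, 5, 6, 7, 8, 9, 10, 11}
|A + B| = 11 (out of 13 total residues).

A + B = {0, 2, 3, 4, 5, 6, 7, 8, 9, 10, 11}


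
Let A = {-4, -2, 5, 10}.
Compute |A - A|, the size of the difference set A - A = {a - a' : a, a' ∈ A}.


A - A = {a - a' : a, a' ∈ A}; |A| = 4.
Bounds: 2|A|-1 ≤ |A - A| ≤ |A|² - |A| + 1, i.e. 7 ≤ |A - A| ≤ 13.
Note: 0 ∈ A - A always (from a - a). The set is symmetric: if d ∈ A - A then -d ∈ A - A.
Enumerate nonzero differences d = a - a' with a > a' (then include -d):
Positive differences: {2, 5, 7, 9, 12, 14}
Full difference set: {0} ∪ (positive diffs) ∪ (negative diffs).
|A - A| = 1 + 2·6 = 13 (matches direct enumeration: 13).

|A - A| = 13


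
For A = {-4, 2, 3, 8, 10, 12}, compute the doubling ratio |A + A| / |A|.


|A| = 6.
Compute A + A by enumerating all 36 pairs.
A + A = {-8, -2, -1, 4, 5, 6, 8, 10, 11, 12, 13, 14, 15, 16, 18, 20, 22, 24}, so |A + A| = 18.
K = |A + A| / |A| = 18/6 = 3/1 ≈ 3.0000.
Reference: AP of size 6 gives K = 11/6 ≈ 1.8333; a fully generic set of size 6 gives K ≈ 3.5000.

|A| = 6, |A + A| = 18, K = 18/6 = 3/1.


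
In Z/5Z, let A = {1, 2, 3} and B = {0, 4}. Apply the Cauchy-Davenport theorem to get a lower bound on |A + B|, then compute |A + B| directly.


Cauchy-Davenport: |A + B| ≥ min(p, |A| + |B| - 1) for A, B nonempty in Z/pZ.
|A| = 3, |B| = 2, p = 5.
CD lower bound = min(5, 3 + 2 - 1) = min(5, 4) = 4.
Compute A + B mod 5 directly:
a = 1: 1+0=1, 1+4=0
a = 2: 2+0=2, 2+4=1
a = 3: 3+0=3, 3+4=2
A + B = {0, 1, 2, 3}, so |A + B| = 4.
Verify: 4 ≥ 4? Yes ✓.

CD lower bound = 4, actual |A + B| = 4.


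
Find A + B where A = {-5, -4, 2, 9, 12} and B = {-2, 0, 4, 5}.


A + B = {a + b : a ∈ A, b ∈ B}.
Enumerate all |A|·|B| = 5·4 = 20 pairs (a, b) and collect distinct sums.
a = -5: -5+-2=-7, -5+0=-5, -5+4=-1, -5+5=0
a = -4: -4+-2=-6, -4+0=-4, -4+4=0, -4+5=1
a = 2: 2+-2=0, 2+0=2, 2+4=6, 2+5=7
a = 9: 9+-2=7, 9+0=9, 9+4=13, 9+5=14
a = 12: 12+-2=10, 12+0=12, 12+4=16, 12+5=17
Collecting distinct sums: A + B = {-7, -6, -5, -4, -1, 0, 1, 2, 6, 7, 9, 10, 12, 13, 14, 16, 17}
|A + B| = 17

A + B = {-7, -6, -5, -4, -1, 0, 1, 2, 6, 7, 9, 10, 12, 13, 14, 16, 17}


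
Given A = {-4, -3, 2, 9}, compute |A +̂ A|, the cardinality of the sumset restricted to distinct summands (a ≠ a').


Restricted sumset: A +̂ A = {a + a' : a ∈ A, a' ∈ A, a ≠ a'}.
Equivalently, take A + A and drop any sum 2a that is achievable ONLY as a + a for a ∈ A (i.e. sums representable only with equal summands).
Enumerate pairs (a, a') with a < a' (symmetric, so each unordered pair gives one sum; this covers all a ≠ a'):
  -4 + -3 = -7
  -4 + 2 = -2
  -4 + 9 = 5
  -3 + 2 = -1
  -3 + 9 = 6
  2 + 9 = 11
Collected distinct sums: {-7, -2, -1, 5, 6, 11}
|A +̂ A| = 6
(Reference bound: |A +̂ A| ≥ 2|A| - 3 for |A| ≥ 2, with |A| = 4 giving ≥ 5.)

|A +̂ A| = 6


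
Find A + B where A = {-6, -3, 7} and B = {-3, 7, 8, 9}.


A + B = {a + b : a ∈ A, b ∈ B}.
Enumerate all |A|·|B| = 3·4 = 12 pairs (a, b) and collect distinct sums.
a = -6: -6+-3=-9, -6+7=1, -6+8=2, -6+9=3
a = -3: -3+-3=-6, -3+7=4, -3+8=5, -3+9=6
a = 7: 7+-3=4, 7+7=14, 7+8=15, 7+9=16
Collecting distinct sums: A + B = {-9, -6, 1, 2, 3, 4, 5, 6, 14, 15, 16}
|A + B| = 11

A + B = {-9, -6, 1, 2, 3, 4, 5, 6, 14, 15, 16}


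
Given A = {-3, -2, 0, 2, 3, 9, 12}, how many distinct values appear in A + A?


A + A = {a + a' : a, a' ∈ A}; |A| = 7.
General bounds: 2|A| - 1 ≤ |A + A| ≤ |A|(|A|+1)/2, i.e. 13 ≤ |A + A| ≤ 28.
Lower bound 2|A|-1 is attained iff A is an arithmetic progression.
Enumerate sums a + a' for a ≤ a' (symmetric, so this suffices):
a = -3: -3+-3=-6, -3+-2=-5, -3+0=-3, -3+2=-1, -3+3=0, -3+9=6, -3+12=9
a = -2: -2+-2=-4, -2+0=-2, -2+2=0, -2+3=1, -2+9=7, -2+12=10
a = 0: 0+0=0, 0+2=2, 0+3=3, 0+9=9, 0+12=12
a = 2: 2+2=4, 2+3=5, 2+9=11, 2+12=14
a = 3: 3+3=6, 3+9=12, 3+12=15
a = 9: 9+9=18, 9+12=21
a = 12: 12+12=24
Distinct sums: {-6, -5, -4, -3, -2, -1, 0, 1, 2, 3, 4, 5, 6, 7, 9, 10, 11, 12, 14, 15, 18, 21, 24}
|A + A| = 23

|A + A| = 23


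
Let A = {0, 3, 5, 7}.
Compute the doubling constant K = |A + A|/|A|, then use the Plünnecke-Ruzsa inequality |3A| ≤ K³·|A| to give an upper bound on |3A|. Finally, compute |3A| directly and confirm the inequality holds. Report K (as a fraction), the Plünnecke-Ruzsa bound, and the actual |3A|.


|A| = 4.
Step 1: Compute A + A by enumerating all 16 pairs.
A + A = {0, 3, 5, 6, 7, 8, 10, 12, 14}, so |A + A| = 9.
Step 2: Doubling constant K = |A + A|/|A| = 9/4 = 9/4 ≈ 2.2500.
Step 3: Plünnecke-Ruzsa gives |3A| ≤ K³·|A| = (2.2500)³ · 4 ≈ 45.5625.
Step 4: Compute 3A = A + A + A directly by enumerating all triples (a,b,c) ∈ A³; |3A| = 16.
Step 5: Check 16 ≤ 45.5625? Yes ✓.

K = 9/4, Plünnecke-Ruzsa bound K³|A| ≈ 45.5625, |3A| = 16, inequality holds.


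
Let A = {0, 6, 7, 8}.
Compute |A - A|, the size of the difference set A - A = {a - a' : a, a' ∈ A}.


A - A = {a - a' : a, a' ∈ A}; |A| = 4.
Bounds: 2|A|-1 ≤ |A - A| ≤ |A|² - |A| + 1, i.e. 7 ≤ |A - A| ≤ 13.
Note: 0 ∈ A - A always (from a - a). The set is symmetric: if d ∈ A - A then -d ∈ A - A.
Enumerate nonzero differences d = a - a' with a > a' (then include -d):
Positive differences: {1, 2, 6, 7, 8}
Full difference set: {0} ∪ (positive diffs) ∪ (negative diffs).
|A - A| = 1 + 2·5 = 11 (matches direct enumeration: 11).

|A - A| = 11


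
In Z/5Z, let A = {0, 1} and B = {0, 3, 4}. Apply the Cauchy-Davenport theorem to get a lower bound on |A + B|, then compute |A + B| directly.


Cauchy-Davenport: |A + B| ≥ min(p, |A| + |B| - 1) for A, B nonempty in Z/pZ.
|A| = 2, |B| = 3, p = 5.
CD lower bound = min(5, 2 + 3 - 1) = min(5, 4) = 4.
Compute A + B mod 5 directly:
a = 0: 0+0=0, 0+3=3, 0+4=4
a = 1: 1+0=1, 1+3=4, 1+4=0
A + B = {0, 1, 3, 4}, so |A + B| = 4.
Verify: 4 ≥ 4? Yes ✓.

CD lower bound = 4, actual |A + B| = 4.


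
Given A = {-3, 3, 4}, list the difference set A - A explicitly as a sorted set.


A - A = {a - a' : a, a' ∈ A}.
Compute a - a' for each ordered pair (a, a'):
a = -3: -3--3=0, -3-3=-6, -3-4=-7
a = 3: 3--3=6, 3-3=0, 3-4=-1
a = 4: 4--3=7, 4-3=1, 4-4=0
Collecting distinct values (and noting 0 appears from a-a):
A - A = {-7, -6, -1, 0, 1, 6, 7}
|A - A| = 7

A - A = {-7, -6, -1, 0, 1, 6, 7}


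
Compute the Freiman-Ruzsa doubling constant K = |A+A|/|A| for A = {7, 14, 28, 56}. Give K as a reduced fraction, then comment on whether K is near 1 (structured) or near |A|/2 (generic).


|A| = 4.
Compute A + A by enumerating all 16 pairs.
A + A = {14, 21, 28, 35, 42, 56, 63, 70, 84, 112}, so |A + A| = 10.
K = |A + A| / |A| = 10/4 = 5/2 ≈ 2.5000.
Reference: AP of size 4 gives K = 7/4 ≈ 1.7500; a fully generic set of size 4 gives K ≈ 2.5000.

|A| = 4, |A + A| = 10, K = 10/4 = 5/2.


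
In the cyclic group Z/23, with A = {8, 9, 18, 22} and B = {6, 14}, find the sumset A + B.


Work in Z/23Z: reduce every sum a + b modulo 23.
Enumerate all 8 pairs:
a = 8: 8+6=14, 8+14=22
a = 9: 9+6=15, 9+14=0
a = 18: 18+6=1, 18+14=9
a = 22: 22+6=5, 22+14=13
Distinct residues collected: {0, 1, 5, 9, 13, 14, 15, 22}
|A + B| = 8 (out of 23 total residues).

A + B = {0, 1, 5, 9, 13, 14, 15, 22}


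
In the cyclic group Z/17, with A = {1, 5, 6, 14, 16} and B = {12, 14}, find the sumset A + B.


Work in Z/17Z: reduce every sum a + b modulo 17.
Enumerate all 10 pairs:
a = 1: 1+12=13, 1+14=15
a = 5: 5+12=0, 5+14=2
a = 6: 6+12=1, 6+14=3
a = 14: 14+12=9, 14+14=11
a = 16: 16+12=11, 16+14=13
Distinct residues collected: {0, 1, 2, 3, 9, 11, 13, 15}
|A + B| = 8 (out of 17 total residues).

A + B = {0, 1, 2, 3, 9, 11, 13, 15}


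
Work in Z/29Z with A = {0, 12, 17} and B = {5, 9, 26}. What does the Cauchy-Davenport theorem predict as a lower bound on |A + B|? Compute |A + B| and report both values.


Cauchy-Davenport: |A + B| ≥ min(p, |A| + |B| - 1) for A, B nonempty in Z/pZ.
|A| = 3, |B| = 3, p = 29.
CD lower bound = min(29, 3 + 3 - 1) = min(29, 5) = 5.
Compute A + B mod 29 directly:
a = 0: 0+5=5, 0+9=9, 0+26=26
a = 12: 12+5=17, 12+9=21, 12+26=9
a = 17: 17+5=22, 17+9=26, 17+26=14
A + B = {5, 9, 14, 17, 21, 22, 26}, so |A + B| = 7.
Verify: 7 ≥ 5? Yes ✓.

CD lower bound = 5, actual |A + B| = 7.


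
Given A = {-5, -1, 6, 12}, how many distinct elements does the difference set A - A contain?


A - A = {a - a' : a, a' ∈ A}; |A| = 4.
Bounds: 2|A|-1 ≤ |A - A| ≤ |A|² - |A| + 1, i.e. 7 ≤ |A - A| ≤ 13.
Note: 0 ∈ A - A always (from a - a). The set is symmetric: if d ∈ A - A then -d ∈ A - A.
Enumerate nonzero differences d = a - a' with a > a' (then include -d):
Positive differences: {4, 6, 7, 11, 13, 17}
Full difference set: {0} ∪ (positive diffs) ∪ (negative diffs).
|A - A| = 1 + 2·6 = 13 (matches direct enumeration: 13).

|A - A| = 13


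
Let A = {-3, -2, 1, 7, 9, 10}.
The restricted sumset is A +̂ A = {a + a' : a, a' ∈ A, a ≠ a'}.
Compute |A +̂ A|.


Restricted sumset: A +̂ A = {a + a' : a ∈ A, a' ∈ A, a ≠ a'}.
Equivalently, take A + A and drop any sum 2a that is achievable ONLY as a + a for a ∈ A (i.e. sums representable only with equal summands).
Enumerate pairs (a, a') with a < a' (symmetric, so each unordered pair gives one sum; this covers all a ≠ a'):
  -3 + -2 = -5
  -3 + 1 = -2
  -3 + 7 = 4
  -3 + 9 = 6
  -3 + 10 = 7
  -2 + 1 = -1
  -2 + 7 = 5
  -2 + 9 = 7
  -2 + 10 = 8
  1 + 7 = 8
  1 + 9 = 10
  1 + 10 = 11
  7 + 9 = 16
  7 + 10 = 17
  9 + 10 = 19
Collected distinct sums: {-5, -2, -1, 4, 5, 6, 7, 8, 10, 11, 16, 17, 19}
|A +̂ A| = 13
(Reference bound: |A +̂ A| ≥ 2|A| - 3 for |A| ≥ 2, with |A| = 6 giving ≥ 9.)

|A +̂ A| = 13


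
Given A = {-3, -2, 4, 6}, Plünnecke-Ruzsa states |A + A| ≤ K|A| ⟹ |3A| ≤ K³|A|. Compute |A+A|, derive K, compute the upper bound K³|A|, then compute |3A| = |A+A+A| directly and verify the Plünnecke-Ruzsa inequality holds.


|A| = 4.
Step 1: Compute A + A by enumerating all 16 pairs.
A + A = {-6, -5, -4, 1, 2, 3, 4, 8, 10, 12}, so |A + A| = 10.
Step 2: Doubling constant K = |A + A|/|A| = 10/4 = 10/4 ≈ 2.5000.
Step 3: Plünnecke-Ruzsa gives |3A| ≤ K³·|A| = (2.5000)³ · 4 ≈ 62.5000.
Step 4: Compute 3A = A + A + A directly by enumerating all triples (a,b,c) ∈ A³; |3A| = 19.
Step 5: Check 19 ≤ 62.5000? Yes ✓.

K = 10/4, Plünnecke-Ruzsa bound K³|A| ≈ 62.5000, |3A| = 19, inequality holds.


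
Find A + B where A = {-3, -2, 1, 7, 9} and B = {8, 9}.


A + B = {a + b : a ∈ A, b ∈ B}.
Enumerate all |A|·|B| = 5·2 = 10 pairs (a, b) and collect distinct sums.
a = -3: -3+8=5, -3+9=6
a = -2: -2+8=6, -2+9=7
a = 1: 1+8=9, 1+9=10
a = 7: 7+8=15, 7+9=16
a = 9: 9+8=17, 9+9=18
Collecting distinct sums: A + B = {5, 6, 7, 9, 10, 15, 16, 17, 18}
|A + B| = 9

A + B = {5, 6, 7, 9, 10, 15, 16, 17, 18}


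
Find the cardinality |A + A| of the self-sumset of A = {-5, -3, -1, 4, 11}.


A + A = {a + a' : a, a' ∈ A}; |A| = 5.
General bounds: 2|A| - 1 ≤ |A + A| ≤ |A|(|A|+1)/2, i.e. 9 ≤ |A + A| ≤ 15.
Lower bound 2|A|-1 is attained iff A is an arithmetic progression.
Enumerate sums a + a' for a ≤ a' (symmetric, so this suffices):
a = -5: -5+-5=-10, -5+-3=-8, -5+-1=-6, -5+4=-1, -5+11=6
a = -3: -3+-3=-6, -3+-1=-4, -3+4=1, -3+11=8
a = -1: -1+-1=-2, -1+4=3, -1+11=10
a = 4: 4+4=8, 4+11=15
a = 11: 11+11=22
Distinct sums: {-10, -8, -6, -4, -2, -1, 1, 3, 6, 8, 10, 15, 22}
|A + A| = 13

|A + A| = 13


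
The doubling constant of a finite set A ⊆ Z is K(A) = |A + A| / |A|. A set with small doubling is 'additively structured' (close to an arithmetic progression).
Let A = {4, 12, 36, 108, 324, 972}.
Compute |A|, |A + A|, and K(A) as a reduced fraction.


|A| = 6.
Compute A + A by enumerating all 36 pairs.
A + A = {8, 16, 24, 40, 48, 72, 112, 120, 144, 216, 328, 336, 360, 432, 648, 976, 984, 1008, 1080, 1296, 1944}, so |A + A| = 21.
K = |A + A| / |A| = 21/6 = 7/2 ≈ 3.5000.
Reference: AP of size 6 gives K = 11/6 ≈ 1.8333; a fully generic set of size 6 gives K ≈ 3.5000.

|A| = 6, |A + A| = 21, K = 21/6 = 7/2.


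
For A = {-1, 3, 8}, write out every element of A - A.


A - A = {a - a' : a, a' ∈ A}.
Compute a - a' for each ordered pair (a, a'):
a = -1: -1--1=0, -1-3=-4, -1-8=-9
a = 3: 3--1=4, 3-3=0, 3-8=-5
a = 8: 8--1=9, 8-3=5, 8-8=0
Collecting distinct values (and noting 0 appears from a-a):
A - A = {-9, -5, -4, 0, 4, 5, 9}
|A - A| = 7

A - A = {-9, -5, -4, 0, 4, 5, 9}


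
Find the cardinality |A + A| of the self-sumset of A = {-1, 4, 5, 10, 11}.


A + A = {a + a' : a, a' ∈ A}; |A| = 5.
General bounds: 2|A| - 1 ≤ |A + A| ≤ |A|(|A|+1)/2, i.e. 9 ≤ |A + A| ≤ 15.
Lower bound 2|A|-1 is attained iff A is an arithmetic progression.
Enumerate sums a + a' for a ≤ a' (symmetric, so this suffices):
a = -1: -1+-1=-2, -1+4=3, -1+5=4, -1+10=9, -1+11=10
a = 4: 4+4=8, 4+5=9, 4+10=14, 4+11=15
a = 5: 5+5=10, 5+10=15, 5+11=16
a = 10: 10+10=20, 10+11=21
a = 11: 11+11=22
Distinct sums: {-2, 3, 4, 8, 9, 10, 14, 15, 16, 20, 21, 22}
|A + A| = 12

|A + A| = 12


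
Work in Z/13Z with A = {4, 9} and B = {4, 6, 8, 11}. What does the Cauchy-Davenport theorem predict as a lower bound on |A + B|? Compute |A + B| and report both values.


Cauchy-Davenport: |A + B| ≥ min(p, |A| + |B| - 1) for A, B nonempty in Z/pZ.
|A| = 2, |B| = 4, p = 13.
CD lower bound = min(13, 2 + 4 - 1) = min(13, 5) = 5.
Compute A + B mod 13 directly:
a = 4: 4+4=8, 4+6=10, 4+8=12, 4+11=2
a = 9: 9+4=0, 9+6=2, 9+8=4, 9+11=7
A + B = {0, 2, 4, 7, 8, 10, 12}, so |A + B| = 7.
Verify: 7 ≥ 5? Yes ✓.

CD lower bound = 5, actual |A + B| = 7.


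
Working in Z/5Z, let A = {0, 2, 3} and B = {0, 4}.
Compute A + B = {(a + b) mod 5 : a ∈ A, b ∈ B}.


Work in Z/5Z: reduce every sum a + b modulo 5.
Enumerate all 6 pairs:
a = 0: 0+0=0, 0+4=4
a = 2: 2+0=2, 2+4=1
a = 3: 3+0=3, 3+4=2
Distinct residues collected: {0, 1, 2, 3, 4}
|A + B| = 5 (out of 5 total residues).

A + B = {0, 1, 2, 3, 4}


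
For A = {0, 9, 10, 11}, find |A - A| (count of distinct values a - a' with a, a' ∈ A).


A - A = {a - a' : a, a' ∈ A}; |A| = 4.
Bounds: 2|A|-1 ≤ |A - A| ≤ |A|² - |A| + 1, i.e. 7 ≤ |A - A| ≤ 13.
Note: 0 ∈ A - A always (from a - a). The set is symmetric: if d ∈ A - A then -d ∈ A - A.
Enumerate nonzero differences d = a - a' with a > a' (then include -d):
Positive differences: {1, 2, 9, 10, 11}
Full difference set: {0} ∪ (positive diffs) ∪ (negative diffs).
|A - A| = 1 + 2·5 = 11 (matches direct enumeration: 11).

|A - A| = 11


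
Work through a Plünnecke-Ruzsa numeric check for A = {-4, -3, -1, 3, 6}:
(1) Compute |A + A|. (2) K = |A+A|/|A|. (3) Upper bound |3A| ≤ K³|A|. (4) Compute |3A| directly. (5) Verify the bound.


|A| = 5.
Step 1: Compute A + A by enumerating all 25 pairs.
A + A = {-8, -7, -6, -5, -4, -2, -1, 0, 2, 3, 5, 6, 9, 12}, so |A + A| = 14.
Step 2: Doubling constant K = |A + A|/|A| = 14/5 = 14/5 ≈ 2.8000.
Step 3: Plünnecke-Ruzsa gives |3A| ≤ K³·|A| = (2.8000)³ · 5 ≈ 109.7600.
Step 4: Compute 3A = A + A + A directly by enumerating all triples (a,b,c) ∈ A³; |3A| = 25.
Step 5: Check 25 ≤ 109.7600? Yes ✓.

K = 14/5, Plünnecke-Ruzsa bound K³|A| ≈ 109.7600, |3A| = 25, inequality holds.


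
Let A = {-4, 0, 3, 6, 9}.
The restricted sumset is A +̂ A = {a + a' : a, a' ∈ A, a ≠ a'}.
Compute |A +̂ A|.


Restricted sumset: A +̂ A = {a + a' : a ∈ A, a' ∈ A, a ≠ a'}.
Equivalently, take A + A and drop any sum 2a that is achievable ONLY as a + a for a ∈ A (i.e. sums representable only with equal summands).
Enumerate pairs (a, a') with a < a' (symmetric, so each unordered pair gives one sum; this covers all a ≠ a'):
  -4 + 0 = -4
  -4 + 3 = -1
  -4 + 6 = 2
  -4 + 9 = 5
  0 + 3 = 3
  0 + 6 = 6
  0 + 9 = 9
  3 + 6 = 9
  3 + 9 = 12
  6 + 9 = 15
Collected distinct sums: {-4, -1, 2, 3, 5, 6, 9, 12, 15}
|A +̂ A| = 9
(Reference bound: |A +̂ A| ≥ 2|A| - 3 for |A| ≥ 2, with |A| = 5 giving ≥ 7.)

|A +̂ A| = 9


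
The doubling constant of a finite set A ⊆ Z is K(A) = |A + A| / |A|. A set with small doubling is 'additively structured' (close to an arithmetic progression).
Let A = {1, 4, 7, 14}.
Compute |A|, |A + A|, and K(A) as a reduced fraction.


|A| = 4.
Compute A + A by enumerating all 16 pairs.
A + A = {2, 5, 8, 11, 14, 15, 18, 21, 28}, so |A + A| = 9.
K = |A + A| / |A| = 9/4 (already in lowest terms) ≈ 2.2500.
Reference: AP of size 4 gives K = 7/4 ≈ 1.7500; a fully generic set of size 4 gives K ≈ 2.5000.

|A| = 4, |A + A| = 9, K = 9/4.


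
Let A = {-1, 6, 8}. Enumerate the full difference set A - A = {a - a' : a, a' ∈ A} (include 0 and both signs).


A - A = {a - a' : a, a' ∈ A}.
Compute a - a' for each ordered pair (a, a'):
a = -1: -1--1=0, -1-6=-7, -1-8=-9
a = 6: 6--1=7, 6-6=0, 6-8=-2
a = 8: 8--1=9, 8-6=2, 8-8=0
Collecting distinct values (and noting 0 appears from a-a):
A - A = {-9, -7, -2, 0, 2, 7, 9}
|A - A| = 7

A - A = {-9, -7, -2, 0, 2, 7, 9}


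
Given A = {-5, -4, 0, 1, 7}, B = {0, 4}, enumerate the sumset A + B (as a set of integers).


A + B = {a + b : a ∈ A, b ∈ B}.
Enumerate all |A|·|B| = 5·2 = 10 pairs (a, b) and collect distinct sums.
a = -5: -5+0=-5, -5+4=-1
a = -4: -4+0=-4, -4+4=0
a = 0: 0+0=0, 0+4=4
a = 1: 1+0=1, 1+4=5
a = 7: 7+0=7, 7+4=11
Collecting distinct sums: A + B = {-5, -4, -1, 0, 1, 4, 5, 7, 11}
|A + B| = 9

A + B = {-5, -4, -1, 0, 1, 4, 5, 7, 11}


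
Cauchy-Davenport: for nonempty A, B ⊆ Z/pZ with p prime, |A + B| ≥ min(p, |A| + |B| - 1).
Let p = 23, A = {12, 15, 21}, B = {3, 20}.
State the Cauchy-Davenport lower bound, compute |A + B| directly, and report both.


Cauchy-Davenport: |A + B| ≥ min(p, |A| + |B| - 1) for A, B nonempty in Z/pZ.
|A| = 3, |B| = 2, p = 23.
CD lower bound = min(23, 3 + 2 - 1) = min(23, 4) = 4.
Compute A + B mod 23 directly:
a = 12: 12+3=15, 12+20=9
a = 15: 15+3=18, 15+20=12
a = 21: 21+3=1, 21+20=18
A + B = {1, 9, 12, 15, 18}, so |A + B| = 5.
Verify: 5 ≥ 4? Yes ✓.

CD lower bound = 4, actual |A + B| = 5.


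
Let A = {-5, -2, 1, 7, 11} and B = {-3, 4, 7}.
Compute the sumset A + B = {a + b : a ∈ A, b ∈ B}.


A + B = {a + b : a ∈ A, b ∈ B}.
Enumerate all |A|·|B| = 5·3 = 15 pairs (a, b) and collect distinct sums.
a = -5: -5+-3=-8, -5+4=-1, -5+7=2
a = -2: -2+-3=-5, -2+4=2, -2+7=5
a = 1: 1+-3=-2, 1+4=5, 1+7=8
a = 7: 7+-3=4, 7+4=11, 7+7=14
a = 11: 11+-3=8, 11+4=15, 11+7=18
Collecting distinct sums: A + B = {-8, -5, -2, -1, 2, 4, 5, 8, 11, 14, 15, 18}
|A + B| = 12

A + B = {-8, -5, -2, -1, 2, 4, 5, 8, 11, 14, 15, 18}


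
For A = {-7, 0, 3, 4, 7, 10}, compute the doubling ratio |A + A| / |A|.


|A| = 6.
Compute A + A by enumerating all 36 pairs.
A + A = {-14, -7, -4, -3, 0, 3, 4, 6, 7, 8, 10, 11, 13, 14, 17, 20}, so |A + A| = 16.
K = |A + A| / |A| = 16/6 = 8/3 ≈ 2.6667.
Reference: AP of size 6 gives K = 11/6 ≈ 1.8333; a fully generic set of size 6 gives K ≈ 3.5000.

|A| = 6, |A + A| = 16, K = 16/6 = 8/3.


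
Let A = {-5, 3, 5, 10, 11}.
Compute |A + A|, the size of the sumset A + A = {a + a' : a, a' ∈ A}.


A + A = {a + a' : a, a' ∈ A}; |A| = 5.
General bounds: 2|A| - 1 ≤ |A + A| ≤ |A|(|A|+1)/2, i.e. 9 ≤ |A + A| ≤ 15.
Lower bound 2|A|-1 is attained iff A is an arithmetic progression.
Enumerate sums a + a' for a ≤ a' (symmetric, so this suffices):
a = -5: -5+-5=-10, -5+3=-2, -5+5=0, -5+10=5, -5+11=6
a = 3: 3+3=6, 3+5=8, 3+10=13, 3+11=14
a = 5: 5+5=10, 5+10=15, 5+11=16
a = 10: 10+10=20, 10+11=21
a = 11: 11+11=22
Distinct sums: {-10, -2, 0, 5, 6, 8, 10, 13, 14, 15, 16, 20, 21, 22}
|A + A| = 14

|A + A| = 14


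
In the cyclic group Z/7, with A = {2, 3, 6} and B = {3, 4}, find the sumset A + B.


Work in Z/7Z: reduce every sum a + b modulo 7.
Enumerate all 6 pairs:
a = 2: 2+3=5, 2+4=6
a = 3: 3+3=6, 3+4=0
a = 6: 6+3=2, 6+4=3
Distinct residues collected: {0, 2, 3, 5, 6}
|A + B| = 5 (out of 7 total residues).

A + B = {0, 2, 3, 5, 6}


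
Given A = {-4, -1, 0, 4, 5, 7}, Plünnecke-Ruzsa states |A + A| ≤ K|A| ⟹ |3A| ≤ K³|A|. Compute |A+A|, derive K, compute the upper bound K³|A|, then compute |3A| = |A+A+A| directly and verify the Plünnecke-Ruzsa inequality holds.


|A| = 6.
Step 1: Compute A + A by enumerating all 36 pairs.
A + A = {-8, -5, -4, -2, -1, 0, 1, 3, 4, 5, 6, 7, 8, 9, 10, 11, 12, 14}, so |A + A| = 18.
Step 2: Doubling constant K = |A + A|/|A| = 18/6 = 18/6 ≈ 3.0000.
Step 3: Plünnecke-Ruzsa gives |3A| ≤ K³·|A| = (3.0000)³ · 6 ≈ 162.0000.
Step 4: Compute 3A = A + A + A directly by enumerating all triples (a,b,c) ∈ A³; |3A| = 30.
Step 5: Check 30 ≤ 162.0000? Yes ✓.

K = 18/6, Plünnecke-Ruzsa bound K³|A| ≈ 162.0000, |3A| = 30, inequality holds.


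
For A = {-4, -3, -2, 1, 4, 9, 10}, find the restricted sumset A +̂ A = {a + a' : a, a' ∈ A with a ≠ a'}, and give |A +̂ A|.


Restricted sumset: A +̂ A = {a + a' : a ∈ A, a' ∈ A, a ≠ a'}.
Equivalently, take A + A and drop any sum 2a that is achievable ONLY as a + a for a ∈ A (i.e. sums representable only with equal summands).
Enumerate pairs (a, a') with a < a' (symmetric, so each unordered pair gives one sum; this covers all a ≠ a'):
  -4 + -3 = -7
  -4 + -2 = -6
  -4 + 1 = -3
  -4 + 4 = 0
  -4 + 9 = 5
  -4 + 10 = 6
  -3 + -2 = -5
  -3 + 1 = -2
  -3 + 4 = 1
  -3 + 9 = 6
  -3 + 10 = 7
  -2 + 1 = -1
  -2 + 4 = 2
  -2 + 9 = 7
  -2 + 10 = 8
  1 + 4 = 5
  1 + 9 = 10
  1 + 10 = 11
  4 + 9 = 13
  4 + 10 = 14
  9 + 10 = 19
Collected distinct sums: {-7, -6, -5, -3, -2, -1, 0, 1, 2, 5, 6, 7, 8, 10, 11, 13, 14, 19}
|A +̂ A| = 18
(Reference bound: |A +̂ A| ≥ 2|A| - 3 for |A| ≥ 2, with |A| = 7 giving ≥ 11.)

|A +̂ A| = 18
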